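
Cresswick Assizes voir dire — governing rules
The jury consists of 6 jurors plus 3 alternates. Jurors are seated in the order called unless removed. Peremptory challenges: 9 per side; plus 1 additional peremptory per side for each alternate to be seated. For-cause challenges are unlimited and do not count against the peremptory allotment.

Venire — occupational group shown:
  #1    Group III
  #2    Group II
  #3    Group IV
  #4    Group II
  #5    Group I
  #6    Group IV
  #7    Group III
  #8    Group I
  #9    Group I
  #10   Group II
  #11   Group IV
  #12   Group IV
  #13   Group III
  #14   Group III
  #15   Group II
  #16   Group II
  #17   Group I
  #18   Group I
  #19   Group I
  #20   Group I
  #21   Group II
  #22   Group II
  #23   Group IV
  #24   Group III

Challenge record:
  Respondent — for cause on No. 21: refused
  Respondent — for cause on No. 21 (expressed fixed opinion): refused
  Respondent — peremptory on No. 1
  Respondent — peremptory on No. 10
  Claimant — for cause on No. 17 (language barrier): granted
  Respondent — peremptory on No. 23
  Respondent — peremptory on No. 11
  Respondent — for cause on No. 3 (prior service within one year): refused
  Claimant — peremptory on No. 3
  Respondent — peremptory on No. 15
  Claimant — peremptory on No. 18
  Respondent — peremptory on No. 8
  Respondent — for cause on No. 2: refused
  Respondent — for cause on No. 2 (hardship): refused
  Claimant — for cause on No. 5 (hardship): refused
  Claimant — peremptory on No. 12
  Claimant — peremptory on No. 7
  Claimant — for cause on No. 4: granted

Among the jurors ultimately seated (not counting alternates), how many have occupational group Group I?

2

Removed: #1, #3, #4, #7, #8, #10, #11, #12, #15, #17, #18, #23.
Seated jurors 1–6: #2, #5, #6, #9, #13, #14 (alternates #16, #19, #20 not counted).
Of those, in Group I: #5, #9 → 2.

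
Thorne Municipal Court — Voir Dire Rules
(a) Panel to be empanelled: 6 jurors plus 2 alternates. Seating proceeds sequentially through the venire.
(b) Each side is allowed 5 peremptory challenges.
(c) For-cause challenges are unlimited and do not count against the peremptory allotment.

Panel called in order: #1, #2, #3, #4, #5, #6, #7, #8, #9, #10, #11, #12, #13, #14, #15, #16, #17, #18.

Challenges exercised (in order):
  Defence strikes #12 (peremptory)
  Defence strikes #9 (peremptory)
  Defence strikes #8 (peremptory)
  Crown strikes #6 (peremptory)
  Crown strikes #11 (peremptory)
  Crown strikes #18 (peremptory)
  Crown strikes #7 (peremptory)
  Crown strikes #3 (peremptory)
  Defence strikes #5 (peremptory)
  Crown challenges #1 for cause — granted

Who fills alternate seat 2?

Removed: #1, #3, #5, #6, #7, #8, #9, #11, #12, #18.
Filling seats in venire order through position 8: #2, #4, #10, #13, #14, #15, #16, #17.
So alternate 2 is #17.

17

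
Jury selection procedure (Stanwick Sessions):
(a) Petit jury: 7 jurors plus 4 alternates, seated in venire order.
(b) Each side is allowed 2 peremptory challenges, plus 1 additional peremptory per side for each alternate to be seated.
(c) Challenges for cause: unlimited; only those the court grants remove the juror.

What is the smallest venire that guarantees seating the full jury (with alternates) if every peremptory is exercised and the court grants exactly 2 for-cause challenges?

25

Seats to fill: 7 + 4 alternates = 11.
Peremptories: 2 + 1×4 = 6 per side × 2 sides = 12.
For-cause removals: 2.
Minimum venire: 11 + 12 + 2 = 25.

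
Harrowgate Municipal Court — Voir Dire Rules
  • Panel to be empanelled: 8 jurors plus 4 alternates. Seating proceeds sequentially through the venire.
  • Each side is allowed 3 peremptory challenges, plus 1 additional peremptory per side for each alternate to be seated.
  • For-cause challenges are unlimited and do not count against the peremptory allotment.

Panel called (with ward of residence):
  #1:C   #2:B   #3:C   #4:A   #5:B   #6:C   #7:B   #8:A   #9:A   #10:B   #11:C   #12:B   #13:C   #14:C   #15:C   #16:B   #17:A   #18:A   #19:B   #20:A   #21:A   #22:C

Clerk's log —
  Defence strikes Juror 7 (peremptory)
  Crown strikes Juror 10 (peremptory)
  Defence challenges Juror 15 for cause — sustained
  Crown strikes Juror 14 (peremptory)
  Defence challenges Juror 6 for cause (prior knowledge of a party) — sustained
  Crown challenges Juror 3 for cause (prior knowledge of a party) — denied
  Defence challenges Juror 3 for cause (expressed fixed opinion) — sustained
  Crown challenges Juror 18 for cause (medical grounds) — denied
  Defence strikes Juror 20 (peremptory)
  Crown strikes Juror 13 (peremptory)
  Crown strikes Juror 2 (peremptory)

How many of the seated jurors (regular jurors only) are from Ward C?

Removed: #2, #3, #6, #7, #10, #13, #14, #15, #20.
Seated jurors 1–8: #1, #4, #5, #8, #9, #11, #12, #16 (alternates #17, #18, #19, #21 not counted).
Of those, in Ward C: #1, #11 → 2.

2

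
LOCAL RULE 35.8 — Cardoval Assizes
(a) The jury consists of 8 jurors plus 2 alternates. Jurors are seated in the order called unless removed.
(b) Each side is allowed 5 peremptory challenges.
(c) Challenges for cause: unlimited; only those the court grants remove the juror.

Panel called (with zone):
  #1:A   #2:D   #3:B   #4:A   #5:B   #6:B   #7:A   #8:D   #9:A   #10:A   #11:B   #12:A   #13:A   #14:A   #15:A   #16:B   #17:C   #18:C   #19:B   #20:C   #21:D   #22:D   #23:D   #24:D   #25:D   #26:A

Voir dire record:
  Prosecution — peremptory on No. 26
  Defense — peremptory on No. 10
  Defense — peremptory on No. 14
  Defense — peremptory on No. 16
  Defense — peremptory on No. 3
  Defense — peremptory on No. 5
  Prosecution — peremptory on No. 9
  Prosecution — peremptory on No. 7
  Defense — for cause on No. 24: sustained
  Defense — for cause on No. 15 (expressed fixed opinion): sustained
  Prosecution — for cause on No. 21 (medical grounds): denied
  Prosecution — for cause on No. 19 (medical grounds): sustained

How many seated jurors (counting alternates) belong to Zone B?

Removed: #3, #5, #7, #9, #10, #14, #15, #16, #19, #24, #26.
Seated (10 incl. alternates): #1, #2, #4, #6, #8, #11, #12, #13, #17, #18.
Of those, in Zone B: #6, #11 → 2.

2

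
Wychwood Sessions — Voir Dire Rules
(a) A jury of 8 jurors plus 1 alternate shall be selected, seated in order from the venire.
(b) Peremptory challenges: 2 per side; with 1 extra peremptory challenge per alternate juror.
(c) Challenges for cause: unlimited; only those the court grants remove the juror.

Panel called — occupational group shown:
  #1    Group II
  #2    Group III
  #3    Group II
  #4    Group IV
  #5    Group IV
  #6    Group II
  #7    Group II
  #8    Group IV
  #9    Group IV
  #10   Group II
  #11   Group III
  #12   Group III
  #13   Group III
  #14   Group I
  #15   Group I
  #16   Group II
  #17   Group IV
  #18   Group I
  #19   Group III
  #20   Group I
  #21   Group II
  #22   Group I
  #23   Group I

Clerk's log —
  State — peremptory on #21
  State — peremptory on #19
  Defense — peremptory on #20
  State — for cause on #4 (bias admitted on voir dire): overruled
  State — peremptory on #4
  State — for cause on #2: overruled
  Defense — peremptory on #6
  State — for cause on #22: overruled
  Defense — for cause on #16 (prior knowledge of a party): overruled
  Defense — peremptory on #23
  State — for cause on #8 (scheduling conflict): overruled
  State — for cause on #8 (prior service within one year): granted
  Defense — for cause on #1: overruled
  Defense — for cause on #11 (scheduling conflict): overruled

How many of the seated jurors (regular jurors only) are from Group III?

2

Removed: #4, #6, #8, #19, #20, #21, #23.
Seated jurors 1–8: #1, #2, #3, #5, #7, #9, #10, #11 (alternates #12 not counted).
Of those, in Group III: #2, #11 → 2.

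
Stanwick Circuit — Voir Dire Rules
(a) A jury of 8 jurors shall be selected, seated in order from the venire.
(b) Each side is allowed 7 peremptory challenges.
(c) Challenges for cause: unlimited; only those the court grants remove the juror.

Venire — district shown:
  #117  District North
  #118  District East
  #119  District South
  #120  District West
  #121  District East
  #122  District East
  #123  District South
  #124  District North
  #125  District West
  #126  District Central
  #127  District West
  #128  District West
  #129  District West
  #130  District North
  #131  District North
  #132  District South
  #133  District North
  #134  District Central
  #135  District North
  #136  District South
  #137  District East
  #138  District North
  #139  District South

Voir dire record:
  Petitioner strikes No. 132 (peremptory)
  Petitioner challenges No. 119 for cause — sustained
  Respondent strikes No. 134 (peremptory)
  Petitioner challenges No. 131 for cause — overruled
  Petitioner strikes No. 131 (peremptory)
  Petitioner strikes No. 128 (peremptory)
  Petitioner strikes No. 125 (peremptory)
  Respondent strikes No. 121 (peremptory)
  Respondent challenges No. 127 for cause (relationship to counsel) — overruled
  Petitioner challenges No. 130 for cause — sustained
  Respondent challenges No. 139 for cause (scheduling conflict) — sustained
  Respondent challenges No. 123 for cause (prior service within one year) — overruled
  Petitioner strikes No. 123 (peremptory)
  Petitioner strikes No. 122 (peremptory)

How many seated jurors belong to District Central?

Removed: #119, #121, #122, #123, #125, #128, #130, #131, #132, #134, #139.
Seated jurors 1–8: #117, #118, #120, #124, #126, #127, #129, #133.
Of those, in District Central: #126 → 1.

1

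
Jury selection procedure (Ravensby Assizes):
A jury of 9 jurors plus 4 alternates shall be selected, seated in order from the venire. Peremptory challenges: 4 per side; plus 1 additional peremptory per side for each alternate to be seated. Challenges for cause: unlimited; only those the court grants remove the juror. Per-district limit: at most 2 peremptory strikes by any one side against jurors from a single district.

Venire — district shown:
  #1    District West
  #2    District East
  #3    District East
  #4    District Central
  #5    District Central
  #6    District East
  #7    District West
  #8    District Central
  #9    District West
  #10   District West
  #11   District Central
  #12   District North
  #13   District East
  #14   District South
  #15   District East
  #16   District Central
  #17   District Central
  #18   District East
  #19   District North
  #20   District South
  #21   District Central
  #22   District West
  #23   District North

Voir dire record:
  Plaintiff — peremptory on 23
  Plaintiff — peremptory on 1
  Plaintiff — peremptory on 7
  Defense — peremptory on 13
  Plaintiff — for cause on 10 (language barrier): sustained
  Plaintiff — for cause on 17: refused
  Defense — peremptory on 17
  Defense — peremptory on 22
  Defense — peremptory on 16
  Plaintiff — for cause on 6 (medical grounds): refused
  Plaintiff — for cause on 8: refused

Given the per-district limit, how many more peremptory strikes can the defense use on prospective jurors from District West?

Defense peremptories so far: #13, #17, #22, #16 — 4 of 8 used, 4 left overall.
Against District West: #22 — 1 used; per-district cap 2 leaves 1.
Binding limit: min(4, 1) = 1.

1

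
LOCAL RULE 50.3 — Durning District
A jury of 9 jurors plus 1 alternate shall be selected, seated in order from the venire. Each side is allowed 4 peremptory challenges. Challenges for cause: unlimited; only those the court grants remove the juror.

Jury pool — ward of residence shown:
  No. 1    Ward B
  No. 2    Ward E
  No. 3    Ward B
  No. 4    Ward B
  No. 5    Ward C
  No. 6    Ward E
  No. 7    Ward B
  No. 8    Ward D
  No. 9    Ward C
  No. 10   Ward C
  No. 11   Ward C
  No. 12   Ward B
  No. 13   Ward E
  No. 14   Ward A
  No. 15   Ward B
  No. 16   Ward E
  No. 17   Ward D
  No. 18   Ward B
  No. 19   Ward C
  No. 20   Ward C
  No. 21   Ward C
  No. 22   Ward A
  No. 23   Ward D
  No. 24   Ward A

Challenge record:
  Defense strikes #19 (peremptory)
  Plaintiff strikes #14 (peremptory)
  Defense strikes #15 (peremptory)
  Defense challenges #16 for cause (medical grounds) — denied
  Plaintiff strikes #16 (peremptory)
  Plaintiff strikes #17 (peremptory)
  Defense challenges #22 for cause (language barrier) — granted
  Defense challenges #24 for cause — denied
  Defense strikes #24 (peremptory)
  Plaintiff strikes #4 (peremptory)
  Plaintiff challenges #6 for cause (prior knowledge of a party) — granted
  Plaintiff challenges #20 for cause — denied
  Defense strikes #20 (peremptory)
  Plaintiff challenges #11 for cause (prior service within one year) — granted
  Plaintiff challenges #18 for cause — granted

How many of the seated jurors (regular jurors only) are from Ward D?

Removed: #4, #6, #11, #14, #15, #16, #17, #18, #19, #20, #22, #24.
Seated jurors 1–9: #1, #2, #3, #5, #7, #8, #9, #10, #12 (alternates #13 not counted).
Of those, in Ward D: #8 → 1.

1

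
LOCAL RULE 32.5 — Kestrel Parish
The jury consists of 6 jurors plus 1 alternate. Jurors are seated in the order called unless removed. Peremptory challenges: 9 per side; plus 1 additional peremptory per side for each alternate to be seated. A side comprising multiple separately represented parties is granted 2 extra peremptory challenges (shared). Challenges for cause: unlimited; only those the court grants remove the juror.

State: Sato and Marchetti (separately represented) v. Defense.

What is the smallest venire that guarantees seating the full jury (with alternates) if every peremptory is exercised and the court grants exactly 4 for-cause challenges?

33

Seats to fill: 6 + 1 alternates = 7.
Peremptories — State: 9 + 1×1 + 2 = 12; Defense: 9 + 1×1 = 10; total 22.
For-cause removals: 4.
Minimum venire: 7 + 22 + 4 = 33.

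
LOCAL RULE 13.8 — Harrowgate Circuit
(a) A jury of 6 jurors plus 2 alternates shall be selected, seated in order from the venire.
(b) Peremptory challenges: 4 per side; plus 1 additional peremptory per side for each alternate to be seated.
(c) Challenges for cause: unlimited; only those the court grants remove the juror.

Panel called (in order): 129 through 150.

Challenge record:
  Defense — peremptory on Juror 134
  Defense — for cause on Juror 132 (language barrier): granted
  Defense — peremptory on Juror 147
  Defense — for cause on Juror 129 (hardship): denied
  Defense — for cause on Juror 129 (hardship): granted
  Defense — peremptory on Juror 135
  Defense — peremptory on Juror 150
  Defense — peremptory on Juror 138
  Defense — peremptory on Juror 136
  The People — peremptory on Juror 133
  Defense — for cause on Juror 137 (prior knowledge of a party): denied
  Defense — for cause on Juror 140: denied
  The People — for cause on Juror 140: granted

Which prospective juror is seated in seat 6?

Removed: #129, #132, #133, #134, #135, #136, #138, #140, #147, #150. (#137 stays — for-cause denied.)
Seating in order: seats 1–6 → #130, #131, #137, #139, #141, #142; alternates → #143, #144.
So seat 6 is #142.

142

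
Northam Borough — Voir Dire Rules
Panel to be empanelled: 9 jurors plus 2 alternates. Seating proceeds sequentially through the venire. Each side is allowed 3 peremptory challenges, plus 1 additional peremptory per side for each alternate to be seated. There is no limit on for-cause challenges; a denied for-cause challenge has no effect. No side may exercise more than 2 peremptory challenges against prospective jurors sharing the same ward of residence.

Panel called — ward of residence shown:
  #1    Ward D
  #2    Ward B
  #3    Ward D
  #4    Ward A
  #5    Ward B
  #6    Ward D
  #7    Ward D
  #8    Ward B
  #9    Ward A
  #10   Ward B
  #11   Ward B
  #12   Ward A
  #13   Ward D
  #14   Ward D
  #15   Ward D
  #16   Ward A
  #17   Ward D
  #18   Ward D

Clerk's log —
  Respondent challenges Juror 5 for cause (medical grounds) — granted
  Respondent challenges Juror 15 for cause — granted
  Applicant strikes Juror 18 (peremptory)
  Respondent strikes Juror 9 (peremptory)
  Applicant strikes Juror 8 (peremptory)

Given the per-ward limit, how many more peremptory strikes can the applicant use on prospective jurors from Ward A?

Applicant peremptories so far: #18, #8 — 2 of 5 used, 3 left overall.
Against Ward A: none yet — per-ward cap 2 leaves 2.
Binding limit: min(3, 2) = 2.

2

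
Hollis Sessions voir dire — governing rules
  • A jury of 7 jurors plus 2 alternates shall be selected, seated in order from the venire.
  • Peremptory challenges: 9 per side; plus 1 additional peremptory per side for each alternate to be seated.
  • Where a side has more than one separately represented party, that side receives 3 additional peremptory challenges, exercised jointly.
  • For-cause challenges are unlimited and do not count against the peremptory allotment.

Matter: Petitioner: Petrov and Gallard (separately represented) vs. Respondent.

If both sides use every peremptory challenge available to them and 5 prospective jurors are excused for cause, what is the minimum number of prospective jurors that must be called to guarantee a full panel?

Seats to fill: 7 + 2 alternates = 9.
Peremptories — Petitioner: 9 + 1×2 + 3 = 14; Respondent: 9 + 1×2 = 11; total 25.
For-cause removals: 5.
Minimum venire: 9 + 25 + 5 = 39.

39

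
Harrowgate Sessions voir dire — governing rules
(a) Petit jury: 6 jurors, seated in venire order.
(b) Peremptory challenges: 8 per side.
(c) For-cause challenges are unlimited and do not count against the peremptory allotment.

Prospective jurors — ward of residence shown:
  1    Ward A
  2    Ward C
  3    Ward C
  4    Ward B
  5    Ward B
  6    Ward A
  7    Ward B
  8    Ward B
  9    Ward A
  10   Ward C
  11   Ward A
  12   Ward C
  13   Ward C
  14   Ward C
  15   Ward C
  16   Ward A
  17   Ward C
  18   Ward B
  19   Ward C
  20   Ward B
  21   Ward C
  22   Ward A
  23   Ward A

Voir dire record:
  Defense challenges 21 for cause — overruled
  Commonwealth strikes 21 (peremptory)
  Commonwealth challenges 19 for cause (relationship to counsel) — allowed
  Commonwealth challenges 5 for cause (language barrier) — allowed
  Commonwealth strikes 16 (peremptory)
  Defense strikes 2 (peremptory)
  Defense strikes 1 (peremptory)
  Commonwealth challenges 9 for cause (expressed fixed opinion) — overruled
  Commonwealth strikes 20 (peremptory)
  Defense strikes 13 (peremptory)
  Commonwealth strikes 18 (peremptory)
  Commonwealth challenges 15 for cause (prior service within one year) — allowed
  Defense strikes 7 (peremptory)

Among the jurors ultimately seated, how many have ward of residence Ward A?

2

Removed: #1, #2, #5, #7, #13, #15, #16, #18, #19, #20, #21.
Seated jurors 1–6: #3, #4, #6, #8, #9, #10.
Of those, in Ward A: #6, #9 → 2.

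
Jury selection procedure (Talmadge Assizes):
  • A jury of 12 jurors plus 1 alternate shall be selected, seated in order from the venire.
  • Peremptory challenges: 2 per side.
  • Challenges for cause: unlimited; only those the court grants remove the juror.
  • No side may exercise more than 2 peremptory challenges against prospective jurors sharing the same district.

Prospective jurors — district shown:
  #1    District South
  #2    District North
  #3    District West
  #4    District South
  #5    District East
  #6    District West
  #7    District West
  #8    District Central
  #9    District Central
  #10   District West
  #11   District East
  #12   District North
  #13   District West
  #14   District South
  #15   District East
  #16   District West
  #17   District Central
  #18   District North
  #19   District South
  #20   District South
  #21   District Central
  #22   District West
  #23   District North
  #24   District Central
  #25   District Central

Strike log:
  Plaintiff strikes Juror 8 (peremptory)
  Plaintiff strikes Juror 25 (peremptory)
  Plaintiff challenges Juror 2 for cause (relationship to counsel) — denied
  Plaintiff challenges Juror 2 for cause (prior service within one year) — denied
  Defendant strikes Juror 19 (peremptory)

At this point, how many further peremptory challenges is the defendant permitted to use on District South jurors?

1

Defendant peremptories so far: #19 — 1 of 2 used, 1 left overall.
Against District South: #19 — 1 used; per-district cap 2 leaves 1.
Binding limit: min(1, 1) = 1.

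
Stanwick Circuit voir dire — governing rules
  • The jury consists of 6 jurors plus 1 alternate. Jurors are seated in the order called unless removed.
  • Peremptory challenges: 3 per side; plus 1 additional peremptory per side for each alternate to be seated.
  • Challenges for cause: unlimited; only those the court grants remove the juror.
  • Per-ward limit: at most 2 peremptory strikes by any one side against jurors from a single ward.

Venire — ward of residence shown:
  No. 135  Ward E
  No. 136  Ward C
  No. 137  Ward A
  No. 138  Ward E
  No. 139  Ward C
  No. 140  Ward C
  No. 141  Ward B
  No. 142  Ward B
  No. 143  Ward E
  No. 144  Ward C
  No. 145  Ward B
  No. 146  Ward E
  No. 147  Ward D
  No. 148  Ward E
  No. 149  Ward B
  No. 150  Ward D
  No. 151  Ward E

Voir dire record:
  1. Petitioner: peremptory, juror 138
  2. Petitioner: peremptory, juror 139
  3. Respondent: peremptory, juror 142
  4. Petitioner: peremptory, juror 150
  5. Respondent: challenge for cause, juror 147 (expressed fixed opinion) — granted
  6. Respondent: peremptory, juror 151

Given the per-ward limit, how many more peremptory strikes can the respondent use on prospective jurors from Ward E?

1

Respondent peremptories so far: #142, #151 — 2 of 4 used, 2 left overall.
Against Ward E: #151 — 1 used; per-ward cap 2 leaves 1.
Binding limit: min(2, 1) = 1.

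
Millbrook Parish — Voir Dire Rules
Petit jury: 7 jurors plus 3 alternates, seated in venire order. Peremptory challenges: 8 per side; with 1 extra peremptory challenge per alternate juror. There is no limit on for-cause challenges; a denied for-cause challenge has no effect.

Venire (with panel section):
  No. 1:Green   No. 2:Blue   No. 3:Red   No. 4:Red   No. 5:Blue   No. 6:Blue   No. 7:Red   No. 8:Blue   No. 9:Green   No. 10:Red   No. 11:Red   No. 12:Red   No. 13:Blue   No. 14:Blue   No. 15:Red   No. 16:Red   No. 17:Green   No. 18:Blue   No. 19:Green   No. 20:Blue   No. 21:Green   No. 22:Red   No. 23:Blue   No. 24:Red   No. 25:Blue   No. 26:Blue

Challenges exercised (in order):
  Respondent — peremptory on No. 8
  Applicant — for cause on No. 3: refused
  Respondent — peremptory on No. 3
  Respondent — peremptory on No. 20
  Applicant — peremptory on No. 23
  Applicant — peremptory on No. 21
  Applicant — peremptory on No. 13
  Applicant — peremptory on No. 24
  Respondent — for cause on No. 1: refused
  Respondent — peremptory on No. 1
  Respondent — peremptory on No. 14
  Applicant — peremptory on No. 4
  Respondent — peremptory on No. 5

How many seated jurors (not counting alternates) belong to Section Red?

Removed: #1, #3, #4, #5, #8, #13, #14, #20, #21, #23, #24.
Seated jurors 1–7: #2, #6, #7, #9, #10, #11, #12 (alternates #15, #16, #17 not counted).
Of those, in Section Red: #7, #10, #11, #12 → 4.

4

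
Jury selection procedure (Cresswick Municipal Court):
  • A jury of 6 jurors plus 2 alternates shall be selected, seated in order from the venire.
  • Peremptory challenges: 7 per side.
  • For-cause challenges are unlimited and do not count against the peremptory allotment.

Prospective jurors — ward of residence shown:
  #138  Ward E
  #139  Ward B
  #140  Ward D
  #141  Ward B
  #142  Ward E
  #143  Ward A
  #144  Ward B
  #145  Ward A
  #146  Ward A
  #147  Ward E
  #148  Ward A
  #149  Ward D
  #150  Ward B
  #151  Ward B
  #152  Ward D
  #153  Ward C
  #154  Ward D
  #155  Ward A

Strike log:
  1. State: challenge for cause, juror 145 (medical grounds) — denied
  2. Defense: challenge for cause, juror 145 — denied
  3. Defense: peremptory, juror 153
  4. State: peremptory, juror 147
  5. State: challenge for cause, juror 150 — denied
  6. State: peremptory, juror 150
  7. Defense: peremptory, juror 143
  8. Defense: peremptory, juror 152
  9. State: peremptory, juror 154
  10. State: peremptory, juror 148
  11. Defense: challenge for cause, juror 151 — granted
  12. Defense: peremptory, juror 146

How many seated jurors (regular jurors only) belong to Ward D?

Removed: #143, #146, #147, #148, #150, #151, #152, #153, #154.
Seated jurors 1–6: #138, #139, #140, #141, #142, #144 (alternates #145, #149 not counted).
Of those, in Ward D: #140 → 1.

1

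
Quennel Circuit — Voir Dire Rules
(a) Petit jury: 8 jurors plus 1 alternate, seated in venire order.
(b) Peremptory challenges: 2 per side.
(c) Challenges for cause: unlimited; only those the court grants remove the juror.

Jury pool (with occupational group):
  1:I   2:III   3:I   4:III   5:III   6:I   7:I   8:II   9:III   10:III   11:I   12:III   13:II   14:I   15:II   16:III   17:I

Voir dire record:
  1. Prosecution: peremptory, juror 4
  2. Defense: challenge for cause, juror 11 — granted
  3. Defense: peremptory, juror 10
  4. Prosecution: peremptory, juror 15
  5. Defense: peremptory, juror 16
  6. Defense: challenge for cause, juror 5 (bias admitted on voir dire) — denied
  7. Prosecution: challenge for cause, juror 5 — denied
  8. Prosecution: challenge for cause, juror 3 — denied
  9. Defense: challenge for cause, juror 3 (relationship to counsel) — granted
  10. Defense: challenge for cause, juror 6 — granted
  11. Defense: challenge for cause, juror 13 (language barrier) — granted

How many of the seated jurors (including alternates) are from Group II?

Removed: #3, #4, #6, #10, #11, #13, #15, #16.
Seated (9 incl. alternates): #1, #2, #5, #7, #8, #9, #12, #14, #17.
Of those, in Group II: #8 → 1.

1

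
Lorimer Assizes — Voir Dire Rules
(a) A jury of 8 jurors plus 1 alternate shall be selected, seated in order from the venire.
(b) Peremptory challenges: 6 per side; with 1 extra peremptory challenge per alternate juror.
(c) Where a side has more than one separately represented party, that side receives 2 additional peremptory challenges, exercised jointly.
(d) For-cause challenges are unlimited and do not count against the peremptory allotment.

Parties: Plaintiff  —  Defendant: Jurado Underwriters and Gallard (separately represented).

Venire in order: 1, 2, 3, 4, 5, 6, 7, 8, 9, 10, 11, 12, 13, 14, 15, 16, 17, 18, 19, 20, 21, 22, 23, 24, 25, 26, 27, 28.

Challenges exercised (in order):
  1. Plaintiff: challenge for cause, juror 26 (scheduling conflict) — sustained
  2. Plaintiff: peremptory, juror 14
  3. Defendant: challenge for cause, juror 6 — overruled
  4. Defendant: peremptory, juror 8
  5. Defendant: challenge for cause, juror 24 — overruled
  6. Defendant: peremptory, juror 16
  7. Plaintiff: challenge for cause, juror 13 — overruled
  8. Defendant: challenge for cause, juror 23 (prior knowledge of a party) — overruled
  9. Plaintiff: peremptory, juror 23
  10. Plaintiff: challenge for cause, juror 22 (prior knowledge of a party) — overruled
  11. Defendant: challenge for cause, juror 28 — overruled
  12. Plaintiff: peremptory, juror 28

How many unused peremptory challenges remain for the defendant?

Defendant allotment: 6 base + 1 × 1 alternate + 2 multi-party = 9.
Defendant peremptories used: #8, #16 — 2 (for-cause on #6, #24, #23, #28 don't count).
Remaining: 9 − 2 = 7.

7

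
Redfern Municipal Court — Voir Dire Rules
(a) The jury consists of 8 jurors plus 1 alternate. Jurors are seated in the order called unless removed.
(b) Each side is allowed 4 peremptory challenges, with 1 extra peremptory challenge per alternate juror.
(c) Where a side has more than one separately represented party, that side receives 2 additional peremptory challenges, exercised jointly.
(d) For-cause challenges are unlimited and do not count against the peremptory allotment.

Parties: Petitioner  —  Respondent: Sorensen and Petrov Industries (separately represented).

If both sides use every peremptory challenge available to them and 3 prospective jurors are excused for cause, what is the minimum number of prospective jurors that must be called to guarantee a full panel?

24

Seats to fill: 8 + 1 alternates = 9.
Peremptories — Petitioner: 4 + 1×1 = 5; Respondent: 4 + 1×1 + 2 = 7; total 12.
For-cause removals: 3.
Minimum venire: 9 + 12 + 3 = 24.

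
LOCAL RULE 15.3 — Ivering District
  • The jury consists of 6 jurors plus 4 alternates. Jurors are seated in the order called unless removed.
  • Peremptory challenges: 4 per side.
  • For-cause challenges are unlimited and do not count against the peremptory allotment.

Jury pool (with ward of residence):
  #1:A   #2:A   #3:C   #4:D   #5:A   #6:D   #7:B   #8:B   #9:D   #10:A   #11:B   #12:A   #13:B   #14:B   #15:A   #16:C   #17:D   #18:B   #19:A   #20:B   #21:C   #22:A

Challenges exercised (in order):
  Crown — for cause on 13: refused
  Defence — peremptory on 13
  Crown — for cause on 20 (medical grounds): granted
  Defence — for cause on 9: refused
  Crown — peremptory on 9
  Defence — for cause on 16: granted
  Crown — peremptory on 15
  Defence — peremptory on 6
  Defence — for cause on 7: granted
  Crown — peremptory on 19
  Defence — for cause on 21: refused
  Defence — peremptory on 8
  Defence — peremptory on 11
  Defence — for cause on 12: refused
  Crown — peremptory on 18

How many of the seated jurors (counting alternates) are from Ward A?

Removed: #6, #7, #8, #9, #11, #13, #15, #16, #18, #19, #20.
Seated (10 incl. alternates): #1, #2, #3, #4, #5, #10, #12, #14, #17, #21.
Of those, in Ward A: #1, #2, #5, #10, #12 → 5.

5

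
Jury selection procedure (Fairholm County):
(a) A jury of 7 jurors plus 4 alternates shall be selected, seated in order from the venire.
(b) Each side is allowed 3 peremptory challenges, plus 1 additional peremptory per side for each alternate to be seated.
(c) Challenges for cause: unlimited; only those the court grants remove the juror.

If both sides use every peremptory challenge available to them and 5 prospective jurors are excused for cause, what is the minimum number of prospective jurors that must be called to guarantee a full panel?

Seats to fill: 7 + 4 alternates = 11.
Peremptories: 3 + 1×4 = 7 per side × 2 sides = 14.
For-cause removals: 5.
Minimum venire: 11 + 14 + 5 = 30.

30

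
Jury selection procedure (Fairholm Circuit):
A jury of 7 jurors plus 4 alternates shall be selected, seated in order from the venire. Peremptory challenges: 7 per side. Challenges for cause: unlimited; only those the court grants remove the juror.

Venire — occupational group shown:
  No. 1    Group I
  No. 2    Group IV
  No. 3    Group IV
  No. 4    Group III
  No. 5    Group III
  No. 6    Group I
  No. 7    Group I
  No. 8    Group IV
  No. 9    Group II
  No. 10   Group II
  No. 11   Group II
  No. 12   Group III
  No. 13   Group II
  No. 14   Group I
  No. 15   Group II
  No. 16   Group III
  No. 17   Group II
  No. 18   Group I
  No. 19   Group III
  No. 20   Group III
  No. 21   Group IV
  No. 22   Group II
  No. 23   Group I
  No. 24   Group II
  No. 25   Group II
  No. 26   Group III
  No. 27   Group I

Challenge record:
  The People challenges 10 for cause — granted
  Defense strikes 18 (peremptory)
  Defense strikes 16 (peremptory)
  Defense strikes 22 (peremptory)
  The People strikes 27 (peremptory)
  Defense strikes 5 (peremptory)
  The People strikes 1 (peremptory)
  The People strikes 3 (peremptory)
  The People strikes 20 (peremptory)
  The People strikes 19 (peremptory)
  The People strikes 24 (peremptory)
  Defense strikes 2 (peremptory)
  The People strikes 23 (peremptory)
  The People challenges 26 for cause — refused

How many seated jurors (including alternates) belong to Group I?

Removed: #1, #2, #3, #5, #10, #16, #18, #19, #20, #22, #23, #24, #27.
Seated (11 incl. alternates): #4, #6, #7, #8, #9, #11, #12, #13, #14, #15, #17.
Of those, in Group I: #6, #7, #14 → 3.

3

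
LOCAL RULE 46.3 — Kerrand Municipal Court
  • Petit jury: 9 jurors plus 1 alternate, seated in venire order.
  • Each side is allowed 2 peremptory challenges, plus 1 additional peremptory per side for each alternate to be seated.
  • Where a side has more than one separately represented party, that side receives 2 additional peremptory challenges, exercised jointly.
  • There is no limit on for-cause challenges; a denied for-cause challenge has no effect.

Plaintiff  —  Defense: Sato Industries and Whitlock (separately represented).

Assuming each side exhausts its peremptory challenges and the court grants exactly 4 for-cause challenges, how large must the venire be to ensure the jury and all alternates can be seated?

Seats to fill: 9 + 1 alternates = 10.
Peremptories — Plaintiff: 2 + 1×1 = 3; Defense: 2 + 1×1 + 2 = 5; total 8.
For-cause removals: 4.
Minimum venire: 10 + 8 + 4 = 22.

22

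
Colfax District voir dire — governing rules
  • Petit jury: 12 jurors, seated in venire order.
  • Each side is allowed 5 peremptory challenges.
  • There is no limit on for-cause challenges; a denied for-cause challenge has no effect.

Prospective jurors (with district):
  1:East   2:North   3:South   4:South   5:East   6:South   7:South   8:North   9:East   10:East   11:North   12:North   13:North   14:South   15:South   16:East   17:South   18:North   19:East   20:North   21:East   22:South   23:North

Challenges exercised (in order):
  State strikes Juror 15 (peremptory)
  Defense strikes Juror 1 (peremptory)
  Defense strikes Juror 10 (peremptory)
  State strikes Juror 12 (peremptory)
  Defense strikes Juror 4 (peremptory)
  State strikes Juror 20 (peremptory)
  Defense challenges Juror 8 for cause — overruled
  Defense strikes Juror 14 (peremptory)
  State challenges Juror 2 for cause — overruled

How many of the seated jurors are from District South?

4

Removed: #1, #4, #10, #12, #14, #15, #20.
Seated jurors 1–12: #2, #3, #5, #6, #7, #8, #9, #11, #13, #16, #17, #18.
Of those, in District South: #3, #6, #7, #17 → 4.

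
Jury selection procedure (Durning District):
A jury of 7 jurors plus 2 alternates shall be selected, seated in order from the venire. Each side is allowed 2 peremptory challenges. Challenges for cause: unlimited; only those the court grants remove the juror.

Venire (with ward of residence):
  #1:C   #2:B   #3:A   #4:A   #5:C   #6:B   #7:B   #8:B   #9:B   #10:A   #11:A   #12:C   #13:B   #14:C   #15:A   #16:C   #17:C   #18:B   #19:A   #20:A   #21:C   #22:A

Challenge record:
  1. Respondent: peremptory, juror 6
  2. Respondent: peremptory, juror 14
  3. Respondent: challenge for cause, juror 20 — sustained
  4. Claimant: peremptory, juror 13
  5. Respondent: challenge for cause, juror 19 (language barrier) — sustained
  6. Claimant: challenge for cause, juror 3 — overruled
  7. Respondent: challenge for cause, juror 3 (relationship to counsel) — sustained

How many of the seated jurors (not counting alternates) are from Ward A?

Removed: #3, #6, #13, #14, #19, #20.
Seated jurors 1–7: #1, #2, #4, #5, #7, #8, #9 (alternates #10, #11 not counted).
Of those, in Ward A: #4 → 1.

1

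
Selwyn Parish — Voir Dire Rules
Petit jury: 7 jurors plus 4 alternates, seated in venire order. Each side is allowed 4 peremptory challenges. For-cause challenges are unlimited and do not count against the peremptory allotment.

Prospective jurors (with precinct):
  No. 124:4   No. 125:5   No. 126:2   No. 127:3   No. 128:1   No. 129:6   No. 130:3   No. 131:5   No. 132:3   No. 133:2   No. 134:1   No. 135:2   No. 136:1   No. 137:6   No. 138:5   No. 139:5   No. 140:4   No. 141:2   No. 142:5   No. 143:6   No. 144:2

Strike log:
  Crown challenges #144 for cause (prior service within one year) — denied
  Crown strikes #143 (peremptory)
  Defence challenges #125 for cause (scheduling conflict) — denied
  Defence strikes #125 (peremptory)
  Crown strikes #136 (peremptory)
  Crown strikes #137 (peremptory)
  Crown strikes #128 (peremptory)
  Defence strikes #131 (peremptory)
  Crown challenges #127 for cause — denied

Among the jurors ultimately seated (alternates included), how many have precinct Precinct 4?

Removed: #125, #128, #131, #136, #137, #143.
Seated (11 incl. alternates): #124, #126, #127, #129, #130, #132, #133, #134, #135, #138, #139.
Of those, in Precinct 4: #124 → 1.

1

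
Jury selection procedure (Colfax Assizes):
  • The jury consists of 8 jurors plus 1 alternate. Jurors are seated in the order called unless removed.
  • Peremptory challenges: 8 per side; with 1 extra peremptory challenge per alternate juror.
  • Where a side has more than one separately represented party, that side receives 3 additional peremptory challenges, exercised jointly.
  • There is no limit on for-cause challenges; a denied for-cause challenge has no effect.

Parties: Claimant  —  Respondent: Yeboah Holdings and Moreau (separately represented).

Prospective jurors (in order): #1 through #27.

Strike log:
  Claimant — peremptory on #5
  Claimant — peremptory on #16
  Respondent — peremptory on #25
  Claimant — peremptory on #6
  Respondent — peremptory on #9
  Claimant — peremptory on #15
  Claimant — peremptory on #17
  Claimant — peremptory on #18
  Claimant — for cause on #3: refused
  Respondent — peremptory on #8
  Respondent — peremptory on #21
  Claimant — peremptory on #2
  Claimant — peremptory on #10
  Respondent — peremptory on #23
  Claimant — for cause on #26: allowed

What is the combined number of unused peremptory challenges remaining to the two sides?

Claimant allotment: 8 base + 1 × 1 alternate = 9. Respondent allotment: 8 base + 1 × 1 alternate + 3 multi-party = 12.
Claimant peremptories used: #5, #16, #6, #15, #17, #18, #2, #10 — 8 (for-cause on #3, #26 don't count).
Respondent peremptories used: #25, #9, #8, #21, #23 — 5.
Remaining: (9 − 8) + (12 − 5) = 8.

8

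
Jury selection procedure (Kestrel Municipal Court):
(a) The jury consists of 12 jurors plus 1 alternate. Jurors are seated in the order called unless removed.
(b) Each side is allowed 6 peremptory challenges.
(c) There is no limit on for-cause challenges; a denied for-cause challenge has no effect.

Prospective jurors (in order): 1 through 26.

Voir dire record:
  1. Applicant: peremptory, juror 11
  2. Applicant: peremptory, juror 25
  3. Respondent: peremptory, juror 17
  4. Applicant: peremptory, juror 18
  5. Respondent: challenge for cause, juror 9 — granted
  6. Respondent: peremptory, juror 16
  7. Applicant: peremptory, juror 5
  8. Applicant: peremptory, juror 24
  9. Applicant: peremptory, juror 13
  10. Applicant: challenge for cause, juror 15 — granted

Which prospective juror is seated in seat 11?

19

Removed: #5, #9, #11, #13, #15, #16, #17, #18, #24, #25.
Filling seats in venire order through position 11: #1, #2, #3, #4, #6, #7, #8, #10, #12, #14, #19.
So seat 11 is #19.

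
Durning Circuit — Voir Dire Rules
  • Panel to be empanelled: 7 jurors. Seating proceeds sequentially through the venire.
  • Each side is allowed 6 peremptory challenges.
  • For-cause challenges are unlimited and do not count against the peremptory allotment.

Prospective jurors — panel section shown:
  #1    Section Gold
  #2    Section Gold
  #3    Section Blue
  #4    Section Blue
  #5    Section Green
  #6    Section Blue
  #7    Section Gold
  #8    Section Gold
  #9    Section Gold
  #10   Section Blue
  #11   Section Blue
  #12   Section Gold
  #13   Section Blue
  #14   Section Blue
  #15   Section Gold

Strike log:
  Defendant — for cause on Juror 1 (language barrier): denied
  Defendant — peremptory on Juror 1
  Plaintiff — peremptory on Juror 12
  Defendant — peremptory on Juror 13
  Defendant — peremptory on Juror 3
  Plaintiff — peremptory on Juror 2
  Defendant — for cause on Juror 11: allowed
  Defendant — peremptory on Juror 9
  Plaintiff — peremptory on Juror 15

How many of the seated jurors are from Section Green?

Removed: #1, #2, #3, #9, #11, #12, #13, #15.
Seated jurors 1–7: #4, #5, #6, #7, #8, #10, #14.
Of those, in Section Green: #5 → 1.

1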